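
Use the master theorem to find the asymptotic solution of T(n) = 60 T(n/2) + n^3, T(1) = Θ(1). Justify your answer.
T(n) = Θ(n^(log_2 60))

Master theorem: compare f(n) = n^3 to n^(log_2 60) where log_2 60 ≈ 5.907. Since 3 < log_2 60, we have f(n) = O(n^(log_2 60 − ε)) for some ε > 0 — Case 1. Hence T(n) = Θ(n^(log_2 60)).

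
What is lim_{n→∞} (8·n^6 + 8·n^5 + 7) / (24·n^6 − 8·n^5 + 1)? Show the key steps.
lim = 8/24 = 1/3

For large n the leading n^6 terms dominate both numerator and denominator. Dividing top and bottom by n^6, every other term tends to 0, leaving 8/24 = 1/3.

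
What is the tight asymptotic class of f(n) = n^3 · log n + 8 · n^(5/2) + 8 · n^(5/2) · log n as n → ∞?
f(n) ∈ Θ(n^3 · log n)

Compare the terms by growth order. For large n, n^a · (log n)^b dominates n^a' · (log n)^b' iff a > a', or (a = a' and b > b'). Ranking the 3 terms shows the dominant one is n^3 · log n. Hence f(n) ∈ Θ(n^3 · log n).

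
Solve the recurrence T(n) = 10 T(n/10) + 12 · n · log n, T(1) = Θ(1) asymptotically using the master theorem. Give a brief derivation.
T(n) = Θ(n · (log n)^2)

Here log_10 10 = 1 and f(n) = 12 · n · log n = Θ(n^(log_10 10) · (log n)^1). This is the extended Case 2 of the master theorem (f matches the critical exponent up to log factors), giving T(n) = Θ(n^(log_10 10) · (log n)^(1+1)) = Θ(n · (log n)^2).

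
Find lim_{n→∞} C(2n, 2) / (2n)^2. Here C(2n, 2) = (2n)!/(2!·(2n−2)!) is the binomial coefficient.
lim = 1/2! = 1/2

With N = 2n → ∞: C(N, 2) / N^2 = [N(N−1)…(N−1)] / (2! · N^2) = (1/2!) · 1 · (1 − 1/(2n)). Each factor → 1 as N → ∞, so the limit is 1/2! = 1/2.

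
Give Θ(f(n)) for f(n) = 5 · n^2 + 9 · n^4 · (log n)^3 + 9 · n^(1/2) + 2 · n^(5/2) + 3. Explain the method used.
f(n) ∈ Θ(n^4 · (log n)^3)

Compare the terms by growth order. For large n, n^a · (log n)^b dominates n^a' · (log n)^b' iff a > a', or (a = a' and b > b'). Ranking the 5 terms shows the dominant one is 9 · n^4 · (log n)^3. Hence f(n) ∈ Θ(n^4 · (log n)^3).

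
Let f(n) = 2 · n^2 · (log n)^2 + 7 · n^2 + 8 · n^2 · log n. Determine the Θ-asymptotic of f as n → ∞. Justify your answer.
f(n) ∈ Θ(n^2 · (log n)^2)

Compare the terms by growth order. For large n, n^a · (log n)^b dominates n^a' · (log n)^b' iff a > a', or (a = a' and b > b'). Ranking the 3 terms shows the dominant one is 2 · n^2 · (log n)^2. Hence f(n) ∈ Θ(n^2 · (log n)^2).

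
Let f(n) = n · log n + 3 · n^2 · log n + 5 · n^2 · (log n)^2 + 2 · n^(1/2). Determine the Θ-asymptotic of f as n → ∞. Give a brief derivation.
f(n) ∈ Θ(n^2 · (log n)^2)

Compare the terms by growth order. For large n, n^a · (log n)^b dominates n^a' · (log n)^b' iff a > a', or (a = a' and b > b'). Ranking the 4 terms shows the dominant one is 5 · n^2 · (log n)^2. Hence f(n) ∈ Θ(n^2 · (log n)^2).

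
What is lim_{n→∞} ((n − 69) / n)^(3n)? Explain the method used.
lim = e^(−207)

Rewrite as (1 − 69/n)^(3n). By the standard limit (1 + x/n)^n → e^x, we have (1 − 69/n)^n → e^(−69), and raising to the 3rd power gives e^(−207).
More precisely, ln[(1 − 69/n)^(3n)] = 3n · ln(1 − 69/n) = 3n · (-69/n + O(1/n^2)) = -207 + O(1/n) → -207.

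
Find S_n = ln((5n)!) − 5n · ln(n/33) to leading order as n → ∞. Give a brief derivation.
S_n ~ 5n · (ln 165 − 1) + O(ln n)

Stirling: ln((5n)!) = 5n ln(5n) − 5n + O(ln n).
  S_n = 5n ln(5n) − 5n − 5n ln(n/33) + O(ln n)
      = 5n ln(5n) − 5n ln n + 5n ln 33 − 5n + O(ln n)
      = 5n ln 5 + 5n ln 33 − 5n + O(ln n)
      = 5n (ln 165 − 1) + O(ln n).
Numerically ln(165) − 1 ≈ 4.1059.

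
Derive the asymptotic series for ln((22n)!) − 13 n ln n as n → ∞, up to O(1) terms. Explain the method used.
ln((22n)!) − 13 n ln n = 9 n ln n + 22(ln 22 − 1) n + (1/2) ln(2π·22n) + O(1/n)

Stirling: ln((22n)!) = 22n ln(22n) − 22n + (1/2) ln(2π·22n) + O(1/n).
Expand 22n ln(22n) = 22n (ln n + ln 22) = 22n ln n + 22n ln 22.
Subtract 13n ln n: leading term is (22 − 13) n ln n = 9 n ln n. The next term is 22n ln 22 − 22n = 22(ln 22 − 1) n. Then the (1/2) ln(2π·22n) correction.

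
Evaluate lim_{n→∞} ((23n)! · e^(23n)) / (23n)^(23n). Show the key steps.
lim = ∞

Stirling: (23n)! ~ sqrt(2π·23n) · (23n/e)^(23n). Hence
  (23n)! · e^(23n) / (23n)^(23n) ~ sqrt(2π·23n) = sqrt(2π·23) · sqrt(n) → ∞.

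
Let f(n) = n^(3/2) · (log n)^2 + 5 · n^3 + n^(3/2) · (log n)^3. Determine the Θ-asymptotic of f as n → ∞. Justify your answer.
f(n) ∈ Θ(n^3)

Compare the terms by growth order. For large n, n^a · (log n)^b dominates n^a' · (log n)^b' iff a > a', or (a = a' and b > b'). Ranking the 3 terms shows the dominant one is 5 · n^3. Hence f(n) ∈ Θ(n^3).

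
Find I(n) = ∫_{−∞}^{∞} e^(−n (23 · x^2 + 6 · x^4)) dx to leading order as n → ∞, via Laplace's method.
I(n) ~ sqrt(π/(23n))

φ(x) = 23 · x^2 + 6 · x^4 has its unique global minimum at x* = 0 (since φ'(x) = 46x + 24x^3 = 0 only at x = 0 for real x with both coefficients positive, and φ → ∞ as |x| → ∞). At x* = 0, φ(0) = 0 and φ''(0) = 46. Laplace's method then gives
  I(n) ~ sqrt(2π / (n · φ''(0))) · e^(−n φ(0)) = sqrt(2π / (46n)) = sqrt(π/(23n)).
The 6 · x^4 term contributes only at subleading order (an O(1/n) relative correction).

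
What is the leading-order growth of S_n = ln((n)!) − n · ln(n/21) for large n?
S_n ~ n · (ln 21 − 1) + O(ln n)

Stirling: ln((n)!) = n ln(n) − n + O(ln n).
  S_n = n ln(n) − n − n ln(n/21) + O(ln n)
      = n ln(n) − n ln n + n ln 21 − n + O(ln n)
      = n ln 21 − n + O(ln n)
      = n (ln 21 − 1) + O(ln n).
Numerically ln(21) − 1 ≈ 2.0445.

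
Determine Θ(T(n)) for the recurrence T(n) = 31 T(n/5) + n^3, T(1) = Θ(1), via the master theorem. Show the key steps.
T(n) = Θ(n^3)

log_5 31 ≈ 2.134. f(n) = n^3 dominates n^(log_5 31) since 3 > 2.134, and the regularity condition a·f(n/b) = 31·(n/5)^3 = (31/125)·n^3 ≤ c·f(n) holds with c = 31/125 ≈ 0.248 < 1. So this is Case 3: T(n) = Θ(f(n)) = Θ(n^3).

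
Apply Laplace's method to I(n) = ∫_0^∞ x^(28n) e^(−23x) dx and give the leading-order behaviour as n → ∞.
I(n) ~ (sqrt(2π·28n) / 23) · (28n/(23e))^(28n)

Write the integrand as exp(28n ln x − 23x) and set f(x) = 28n ln x − 23x. Then f'(x) = 28n/x − 23 = 0 at x* = 28n/23, and f''(x*) = −28n/x*^2 = −23^2/(28n). Laplace's method (interior maximum) gives
  I(n) ~ e^(f(x*)) · sqrt(2π / |f''(x*)|)
        = exp(28n ln(28n/23) − 28n) · sqrt(2π · 28n / 23^2)
        = (28n/23)^(28n) e^(−28n) · sqrt(2π·28n) / 23
        = (sqrt(2π·28n) / 23) · (28n/(23e))^(28n).
This matches Γ(28n+1)/23^(28n+1) with Stirling applied to Γ.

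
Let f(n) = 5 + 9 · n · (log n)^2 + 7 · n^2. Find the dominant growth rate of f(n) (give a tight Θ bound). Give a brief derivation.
f(n) ∈ Θ(n^2)

Compare the terms by growth order. For large n, n^a · (log n)^b dominates n^a' · (log n)^b' iff a > a', or (a = a' and b > b'). Ranking the 3 terms shows the dominant one is 7 · n^2. Hence f(n) ∈ Θ(n^2).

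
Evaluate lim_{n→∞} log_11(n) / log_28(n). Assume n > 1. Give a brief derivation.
lim = ln(28) / ln(11) = log_11(28)

Change of base: log_11(n) = ln n / ln 11 and log_28(n) = ln n / ln 28. The ratio is (ln n / ln 11) · (ln 28 / ln n) = ln 28 / ln 11, a constant independent of n. So the limit is ln 28 / ln 11 = log_11(28).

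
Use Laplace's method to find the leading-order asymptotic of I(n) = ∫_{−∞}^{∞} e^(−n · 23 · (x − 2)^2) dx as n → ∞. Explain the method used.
I(n) = sqrt(π/(23n))

Here φ(x) = 23 · (x − 2)^2 has its unique minimum at x* = 2 with φ(x*) = 0 and φ''(x*) = 46. Laplace's method gives
  I(n) ~ e^(−n φ(x*)) · sqrt(2π / (n · φ''(x*))) = sqrt(2π / (46n)) = sqrt(π/(23n)).
This is exact: substituting u = (x − 2)·sqrt(23n) gives I(n) = (1/sqrt(23n)) ∫_{−∞}^{∞} e^(−u^2) du = sqrt(π/(23n)).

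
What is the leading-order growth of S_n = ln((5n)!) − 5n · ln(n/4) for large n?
S_n ~ 5n · (ln 20 − 1) + O(ln n)

Stirling: ln((5n)!) = 5n ln(5n) − 5n + O(ln n).
  S_n = 5n ln(5n) − 5n − 5n ln(n/4) + O(ln n)
      = 5n ln(5n) − 5n ln n + 5n ln 4 − 5n + O(ln n)
      = 5n ln 5 + 5n ln 4 − 5n + O(ln n)
      = 5n (ln 20 − 1) + O(ln n).
Numerically ln(20) − 1 ≈ 1.9957.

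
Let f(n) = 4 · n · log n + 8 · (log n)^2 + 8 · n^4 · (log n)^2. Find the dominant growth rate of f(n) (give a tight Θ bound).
f(n) ∈ Θ(n^4 · (log n)^2)

Compare the terms by growth order. For large n, n^a · (log n)^b dominates n^a' · (log n)^b' iff a > a', or (a = a' and b > b'). Ranking the 3 terms shows the dominant one is 8 · n^4 · (log n)^2. Hence f(n) ∈ Θ(n^4 · (log n)^2).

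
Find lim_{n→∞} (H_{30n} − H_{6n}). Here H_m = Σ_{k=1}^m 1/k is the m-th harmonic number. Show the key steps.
lim = ln(30/6) = ln 5

Euler-Maclaurin gives H_m = ln m + γ + 1/(2m) + O(1/m^2). The γ and O(1/m) terms cancel in the difference:
  H_{30n} − H_{6n} = ln(30n) − ln(6n) + O(1/n) = ln(30/6) + O(1/n).
Hence the limit is ln(30/6) = ln 5.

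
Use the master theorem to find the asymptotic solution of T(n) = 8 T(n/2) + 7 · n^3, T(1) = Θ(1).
T(n) = Θ(n^3 log n)

log_2 8 = 3, and f(n) = 7 · n^3 = Θ(n^(log_2 8)). This is Case 2 of the master theorem: T(n) = Θ(f(n) · log n) = Θ(n^3 log n).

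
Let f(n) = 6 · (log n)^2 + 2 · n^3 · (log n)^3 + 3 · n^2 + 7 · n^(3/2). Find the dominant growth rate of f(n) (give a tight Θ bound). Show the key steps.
f(n) ∈ Θ(n^3 · (log n)^3)

Compare the terms by growth order. For large n, n^a · (log n)^b dominates n^a' · (log n)^b' iff a > a', or (a = a' and b > b'). Ranking the 4 terms shows the dominant one is 2 · n^3 · (log n)^3. Hence f(n) ∈ Θ(n^3 · (log n)^3).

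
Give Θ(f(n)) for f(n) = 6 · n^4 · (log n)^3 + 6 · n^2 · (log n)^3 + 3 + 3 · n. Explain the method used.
f(n) ∈ Θ(n^4 · (log n)^3)

Compare the terms by growth order. For large n, n^a · (log n)^b dominates n^a' · (log n)^b' iff a > a', or (a = a' and b > b'). Ranking the 4 terms shows the dominant one is 6 · n^4 · (log n)^3. Hence f(n) ∈ Θ(n^4 · (log n)^3).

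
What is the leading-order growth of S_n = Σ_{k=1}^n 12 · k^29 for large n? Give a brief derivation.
S_n ~ 2 · n^30 / 5

By integral comparison (Euler-Maclaurin), Σ_{k=1}^n 12 · k^29 = 12 · ∫_0^n x^29 dx + O(n^29) = 12 · n^30/30 = 2 · n^30 / 5 + O(n^29). (Equivalently, Faulhaber's formula gives the same leading term.)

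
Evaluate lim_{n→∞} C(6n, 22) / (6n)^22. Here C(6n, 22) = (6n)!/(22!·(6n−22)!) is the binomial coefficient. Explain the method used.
lim = 1/22! = 1/1124000727777607680000

With N = 6n → ∞: C(N, 22) / N^22 = [N(N−1)…(N−21)] / (22! · N^22) = (1/22!) · 1 · (1 − 1/(6n)) · … · (1 − 21/(6n)). Each factor → 1 as N → ∞, so the limit is 1/22! = 1/1124000727777607680000.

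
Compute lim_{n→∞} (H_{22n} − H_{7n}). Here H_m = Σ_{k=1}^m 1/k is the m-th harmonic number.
lim = ln(22/7)

Euler-Maclaurin gives H_m = ln m + γ + 1/(2m) + O(1/m^2). The γ and O(1/m) terms cancel in the difference:
  H_{22n} − H_{7n} = ln(22n) − ln(7n) + O(1/n) = ln(22/7) + O(1/n).
Hence the limit is ln(22/7).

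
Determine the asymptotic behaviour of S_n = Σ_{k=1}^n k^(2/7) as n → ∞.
S_n ~ (7/9) · n^(9/7)

Integral comparison: Σ_{k=1}^n k^(2/7) = ∫_0^n x^(2/7) dx + O(n^(2/7)). The integral is n^(1 + 2/7) / (1 + 2/7) = n^((2+7)/7) / ((2+7)/7) = (7/9) · n^(9/7).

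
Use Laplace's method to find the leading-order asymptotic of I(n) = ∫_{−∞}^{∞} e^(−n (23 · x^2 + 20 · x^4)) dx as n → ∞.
I(n) ~ sqrt(π/(23n))

φ(x) = 23 · x^2 + 20 · x^4 has its unique global minimum at x* = 0 (since φ'(x) = 46x + 80x^3 = 0 only at x = 0 for real x with both coefficients positive, and φ → ∞ as |x| → ∞). At x* = 0, φ(0) = 0 and φ''(0) = 46. Laplace's method then gives
  I(n) ~ sqrt(2π / (n · φ''(0))) · e^(−n φ(0)) = sqrt(2π / (46n)) = sqrt(π/(23n)).
The 20 · x^4 term contributes only at subleading order (an O(1/n) relative correction).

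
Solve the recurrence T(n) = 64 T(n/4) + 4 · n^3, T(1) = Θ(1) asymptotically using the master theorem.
T(n) = Θ(n^3 log n)

log_4 64 = 3, and f(n) = 4 · n^3 = Θ(n^(log_4 64)). This is Case 2 of the master theorem: T(n) = Θ(f(n) · log n) = Θ(n^3 log n).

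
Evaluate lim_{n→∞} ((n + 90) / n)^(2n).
lim = e^180

Rewrite as (1 + 90/n)^(2n). By the standard limit (1 + x/n)^n → e^x, we have (1 + 90/n)^n → e^90, and raising to the 2nd power gives e^180.
More precisely, ln[(1 + 90/n)^(2n)] = 2n · ln(1 + 90/n) = 2n · (90/n + O(1/n^2)) = 180 + O(1/n) → 180.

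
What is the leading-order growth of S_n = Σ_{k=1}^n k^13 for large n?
S_n ~ n^14 / 14

By integral comparison (Euler-Maclaurin), Σ_{k=1}^n k^13 = ∫_0^n x^13 dx + O(n^13) = n^14/14 + O(n^13). (Equivalently, Faulhaber's formula gives the same leading term.)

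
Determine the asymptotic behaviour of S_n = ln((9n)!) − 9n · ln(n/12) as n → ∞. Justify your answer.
S_n ~ 9n · (ln 108 − 1) + O(ln n)

Stirling: ln((9n)!) = 9n ln(9n) − 9n + O(ln n).
  S_n = 9n ln(9n) − 9n − 9n ln(n/12) + O(ln n)
      = 9n ln(9n) − 9n ln n + 9n ln 12 − 9n + O(ln n)
      = 9n ln 9 + 9n ln 12 − 9n + O(ln n)
      = 9n (ln 108 − 1) + O(ln n).
Numerically ln(108) − 1 ≈ 3.6821.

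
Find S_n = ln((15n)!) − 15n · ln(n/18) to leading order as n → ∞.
S_n ~ 15n · (ln 270 − 1) + O(ln n)

Stirling: ln((15n)!) = 15n ln(15n) − 15n + O(ln n).
  S_n = 15n ln(15n) − 15n − 15n ln(n/18) + O(ln n)
      = 15n ln(15n) − 15n ln n + 15n ln 18 − 15n + O(ln n)
      = 15n ln 15 + 15n ln 18 − 15n + O(ln n)
      = 15n (ln 270 − 1) + O(ln n).
Numerically ln(270) − 1 ≈ 4.5984.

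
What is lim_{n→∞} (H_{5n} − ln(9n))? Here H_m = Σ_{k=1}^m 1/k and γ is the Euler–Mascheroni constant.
lim = ln(5/9) + γ

By Euler-Maclaurin, H_m = ln m + γ + O(1/m). So
  H_{5n} − ln(9n) = ln(5n) + γ − ln(9n) + O(1/n)
                       = ln(5/9) + γ + O(1/n).
Hence the limit is ln(5/9) + γ.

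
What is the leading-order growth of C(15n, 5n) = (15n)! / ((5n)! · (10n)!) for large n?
C(15n, 5n) ~ (27/4)^(5n) · sqrt(3/(4π·5n))

Write N = 5n. Apply Stirling to each factorial:
  (3N)! ~ sqrt(2π·3N) · (3N/e)^(3N),
  N! ~ sqrt(2π N) · (N/e)^N,
  (2N)! ~ sqrt(2π·2N) · (2N/e)^(2N).
The exponential factors combine to (3N)^(3N) / (N^N · (2N)^(2N)) = 3^(3N)/2^(2N) = (3^3/2^2)^N = (27/4)^N.
The square-root prefactors combine to sqrt(2π·3N) / (sqrt(2π N)·sqrt(2π·2N)) = sqrt(3 / (2π·2·N)) = sqrt(3/(4π·5n)).
Substituting N = 5n: C(15n, 5n) ~ (27/4)^(5n) · sqrt(3/(4π·5n)).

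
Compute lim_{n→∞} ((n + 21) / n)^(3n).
lim = e^63

Rewrite as (1 + 21/n)^(3n). By the standard limit (1 + x/n)^n → e^x, we have (1 + 21/n)^n → e^21, and raising to the 3rd power gives e^63.
More precisely, ln[(1 + 21/n)^(3n)] = 3n · ln(1 + 21/n) = 3n · (21/n + O(1/n^2)) = 63 + O(1/n) → 63.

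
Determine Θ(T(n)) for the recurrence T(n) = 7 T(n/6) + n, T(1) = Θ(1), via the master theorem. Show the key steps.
T(n) = Θ(n^(log_6 7))

Master theorem: compare f(n) = n to n^(log_6 7) where log_6 7 ≈ 1.086. Since 1 < log_6 7, we have f(n) = O(n^(log_6 7 − ε)) for some ε > 0 — Case 1. Hence T(n) = Θ(n^(log_6 7)).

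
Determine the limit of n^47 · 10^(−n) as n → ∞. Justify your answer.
lim = 0

Exponentials with base > 1 dominate every fixed polynomial: for any fixed c, n^c / 10^n → 0 as n → ∞ (e.g. by the ratio test, or by writing 10^n = e^(n ln 10) and noting e^(n ln 10) / n^c → ∞). Hence n^47 · 10^(−n) = n^47 / 10^n → 0.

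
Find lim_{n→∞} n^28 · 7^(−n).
lim = 0

Exponentials with base > 1 dominate every fixed polynomial: for any fixed c, n^c / 7^n → 0 as n → ∞ (e.g. by the ratio test, or by writing 7^n = e^(n ln 7) and noting e^(n ln 7) / n^c → ∞). Hence n^28 · 7^(−n) = n^28 / 7^n → 0.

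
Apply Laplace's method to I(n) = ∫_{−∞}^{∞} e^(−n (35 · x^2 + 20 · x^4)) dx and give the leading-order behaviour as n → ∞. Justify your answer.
I(n) ~ sqrt(π/(35n))

φ(x) = 35 · x^2 + 20 · x^4 has its unique global minimum at x* = 0 (since φ'(x) = 70x + 80x^3 = 0 only at x = 0 for real x with both coefficients positive, and φ → ∞ as |x| → ∞). At x* = 0, φ(0) = 0 and φ''(0) = 70. Laplace's method then gives
  I(n) ~ sqrt(2π / (n · φ''(0))) · e^(−n φ(0)) = sqrt(2π / (70n)) = sqrt(π/(35n)).
The 20 · x^4 term contributes only at subleading order (an O(1/n) relative correction).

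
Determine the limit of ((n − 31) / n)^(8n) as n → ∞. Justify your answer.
lim = e^(−248)

Rewrite as (1 − 31/n)^(8n). By the standard limit (1 + x/n)^n → e^x, we have (1 − 31/n)^n → e^(−31), and raising to the 8th power gives e^(−248).
More precisely, ln[(1 − 31/n)^(8n)] = 8n · ln(1 − 31/n) = 8n · (-31/n + O(1/n^2)) = -248 + O(1/n) → -248.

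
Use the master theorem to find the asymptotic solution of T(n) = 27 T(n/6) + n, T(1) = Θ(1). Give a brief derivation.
T(n) = Θ(n^(log_6 27))

Master theorem: compare f(n) = n to n^(log_6 27) where log_6 27 ≈ 1.839. Since 1 < log_6 27, we have f(n) = O(n^(log_6 27 − ε)) for some ε > 0 — Case 1. Hence T(n) = Θ(n^(log_6 27)).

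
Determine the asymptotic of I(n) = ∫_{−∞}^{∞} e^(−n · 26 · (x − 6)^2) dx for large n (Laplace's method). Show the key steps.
I(n) = sqrt(π/(26n))

Here φ(x) = 26 · (x − 6)^2 has its unique minimum at x* = 6 with φ(x*) = 0 and φ''(x*) = 52. Laplace's method gives
  I(n) ~ e^(−n φ(x*)) · sqrt(2π / (n · φ''(x*))) = sqrt(2π / (52n)) = sqrt(π/(26n)).
This is exact: substituting u = (x − 6)·sqrt(26n) gives I(n) = (1/sqrt(26n)) ∫_{−∞}^{∞} e^(−u^2) du = sqrt(π/(26n)).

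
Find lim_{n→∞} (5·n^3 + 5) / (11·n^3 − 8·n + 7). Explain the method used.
lim = 5/11

For large n the leading n^3 terms dominate both numerator and denominator. Dividing top and bottom by n^3, every other term tends to 0, leaving 5/11.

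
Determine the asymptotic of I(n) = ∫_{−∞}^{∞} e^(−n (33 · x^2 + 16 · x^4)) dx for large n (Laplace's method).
I(n) ~ sqrt(π/(33n))

φ(x) = 33 · x^2 + 16 · x^4 has its unique global minimum at x* = 0 (since φ'(x) = 66x + 64x^3 = 0 only at x = 0 for real x with both coefficients positive, and φ → ∞ as |x| → ∞). At x* = 0, φ(0) = 0 and φ''(0) = 66. Laplace's method then gives
  I(n) ~ sqrt(2π / (n · φ''(0))) · e^(−n φ(0)) = sqrt(2π / (66n)) = sqrt(π/(33n)).
The 16 · x^4 term contributes only at subleading order (an O(1/n) relative correction).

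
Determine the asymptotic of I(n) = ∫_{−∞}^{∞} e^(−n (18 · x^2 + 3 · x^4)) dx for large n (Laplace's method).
I(n) ~ sqrt(π/(18n))

φ(x) = 18 · x^2 + 3 · x^4 has its unique global minimum at x* = 0 (since φ'(x) = 36x + 12x^3 = 0 only at x = 0 for real x with both coefficients positive, and φ → ∞ as |x| → ∞). At x* = 0, φ(0) = 0 and φ''(0) = 36. Laplace's method then gives
  I(n) ~ sqrt(2π / (n · φ''(0))) · e^(−n φ(0)) = sqrt(2π / (36n)) = sqrt(π/(18n)).
The 3 · x^4 term contributes only at subleading order (an O(1/n) relative correction).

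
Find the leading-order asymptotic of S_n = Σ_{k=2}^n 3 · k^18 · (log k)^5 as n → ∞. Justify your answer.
S_n ~ 3 · n^19 · (log n)^5 / 19

By integral comparison, S_n = ∫_1^n 3 · x^18 · (log x)^5 dx + O(n^18 · (log n)^5). For the integral, the leading term of ∫_1^n x^18 (log x)^5 dx is n^19/19 · (log n)^5 (by repeated integration by parts; each step lowers the log-exponent and produces a relatively O(1/log n) correction). Hence S_n ~ 3 · n^19 · (log n)^5 / 19.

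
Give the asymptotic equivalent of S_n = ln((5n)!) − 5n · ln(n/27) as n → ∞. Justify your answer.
S_n ~ 5n · (ln 135 − 1) + O(ln n)

Stirling: ln((5n)!) = 5n ln(5n) − 5n + O(ln n).
  S_n = 5n ln(5n) − 5n − 5n ln(n/27) + O(ln n)
      = 5n ln(5n) − 5n ln n + 5n ln 27 − 5n + O(ln n)
      = 5n ln 5 + 5n ln 27 − 5n + O(ln n)
      = 5n (ln 135 − 1) + O(ln n).
Numerically ln(135) − 1 ≈ 3.9053.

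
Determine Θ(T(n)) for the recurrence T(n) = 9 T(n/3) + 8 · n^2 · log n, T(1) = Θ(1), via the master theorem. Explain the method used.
T(n) = Θ(n^2 · (log n)^2)

Here log_3 9 = 2 and f(n) = 8 · n^2 · log n = Θ(n^(log_3 9) · (log n)^1). This is the extended Case 2 of the master theorem (f matches the critical exponent up to log factors), giving T(n) = Θ(n^(log_3 9) · (log n)^(1+1)) = Θ(n^2 · (log n)^2).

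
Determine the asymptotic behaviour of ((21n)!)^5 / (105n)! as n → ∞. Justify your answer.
((21n)!)^5/(105n)! ~ ((2π·21n)^(4/2) / sqrt(5)) · 5^(−5·21n)  →  0

Write N = 21n. Stirling: N! ~ sqrt(2π N)(N/e)^N and (5N)! ~ sqrt(2π·5N)·(5N/e)^(5N).
  (N!)^5/(5N)! ~ (2π N)^(5/2) (N/e)^(5N) / [sqrt(2π·5N) (5N/e)^(5N)]
     = (2π N)^(5/2) / sqrt(2π·5N) · (N/(5N))^(5N)
     = (2π N)^((5−1)/2) / sqrt(5) · 5^(−5N).
Since 5^5 > 1, the factor 5^(−5N) decays exponentially, so the ratio → 0. Substituting N = 21n gives the stated form.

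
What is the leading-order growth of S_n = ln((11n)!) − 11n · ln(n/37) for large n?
S_n ~ 11n · (ln 407 − 1) + O(ln n)

Stirling: ln((11n)!) = 11n ln(11n) − 11n + O(ln n).
  S_n = 11n ln(11n) − 11n − 11n ln(n/37) + O(ln n)
      = 11n ln(11n) − 11n ln n + 11n ln 37 − 11n + O(ln n)
      = 11n ln 11 + 11n ln 37 − 11n + O(ln n)
      = 11n (ln 407 − 1) + O(ln n).
Numerically ln(407) − 1 ≈ 5.0088.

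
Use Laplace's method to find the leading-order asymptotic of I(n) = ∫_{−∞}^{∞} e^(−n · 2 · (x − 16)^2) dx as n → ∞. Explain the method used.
I(n) = sqrt(π/(2n))

Here φ(x) = 2 · (x − 16)^2 has its unique minimum at x* = 16 with φ(x*) = 0 and φ''(x*) = 4. Laplace's method gives
  I(n) ~ e^(−n φ(x*)) · sqrt(2π / (n · φ''(x*))) = sqrt(2π / (4n)) = sqrt(π/(2n)).
This is exact: substituting u = (x − 16)·sqrt(2n) gives I(n) = (1/sqrt(2n)) ∫_{−∞}^{∞} e^(−u^2) du = sqrt(π/(2n)).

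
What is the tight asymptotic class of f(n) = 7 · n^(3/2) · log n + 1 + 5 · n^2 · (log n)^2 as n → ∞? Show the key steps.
f(n) ∈ Θ(n^2 · (log n)^2)

Compare the terms by growth order. For large n, n^a · (log n)^b dominates n^a' · (log n)^b' iff a > a', or (a = a' and b > b'). Ranking the 3 terms shows the dominant one is 5 · n^2 · (log n)^2. Hence f(n) ∈ Θ(n^2 · (log n)^2).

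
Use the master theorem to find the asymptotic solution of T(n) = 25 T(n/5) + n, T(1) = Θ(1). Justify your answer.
T(n) = Θ(n^2)

Master theorem: compare f(n) = n to n^(log_5 25) where log_5 25 = 2. Since 1 < log_5 25, we have f(n) = O(n^(log_5 25 − ε)) for some ε > 0 — Case 1. Hence T(n) = Θ(n^(log_5 25)) = Θ(n^2).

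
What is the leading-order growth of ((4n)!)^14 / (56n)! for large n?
((4n)!)^14/(56n)! ~ ((2π·4n)^(13/2) / sqrt(14)) · 14^(−14·4n)  →  0

Write N = 4n. Stirling: N! ~ sqrt(2π N)(N/e)^N and (14N)! ~ sqrt(2π·14N)·(14N/e)^(14N).
  (N!)^14/(14N)! ~ (2π N)^(14/2) (N/e)^(14N) / [sqrt(2π·14N) (14N/e)^(14N)]
     = (2π N)^(14/2) / sqrt(2π·14N) · (N/(14N))^(14N)
     = (2π N)^((14−1)/2) / sqrt(14) · 14^(−14N).
Since 14^14 > 1, the factor 14^(−14N) decays exponentially, so the ratio → 0. Substituting N = 4n gives the stated form.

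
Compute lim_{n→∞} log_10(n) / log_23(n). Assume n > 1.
lim = ln(23) / ln(10) = log_10(23)

Change of base: log_10(n) = ln n / ln 10 and log_23(n) = ln n / ln 23. The ratio is (ln n / ln 10) · (ln 23 / ln n) = ln 23 / ln 10, a constant independent of n. So the limit is ln 23 / ln 10 = log_10(23).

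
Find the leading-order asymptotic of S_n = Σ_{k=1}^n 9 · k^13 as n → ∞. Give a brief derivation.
S_n ~ 9 · n^14 / 14

By integral comparison (Euler-Maclaurin), Σ_{k=1}^n 9 · k^13 = 9 · ∫_0^n x^13 dx + O(n^13) = 9 · n^14/14 + O(n^13). (Equivalently, Faulhaber's formula gives the same leading term.)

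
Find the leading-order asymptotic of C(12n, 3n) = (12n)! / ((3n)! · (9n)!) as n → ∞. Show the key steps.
C(12n, 3n) ~ (256/27)^(3n) · sqrt(2/(3π·3n))

Write N = 3n. Apply Stirling to each factorial:
  (4N)! ~ sqrt(2π·4N) · (4N/e)^(4N),
  N! ~ sqrt(2π N) · (N/e)^N,
  (3N)! ~ sqrt(2π·3N) · (3N/e)^(3N).
The exponential factors combine to (4N)^(4N) / (N^N · (3N)^(3N)) = 4^(4N)/3^(3N) = (4^4/3^3)^N = (256/27)^N.
The square-root prefactors combine to sqrt(2π·4N) / (sqrt(2π N)·sqrt(2π·3N)) = sqrt(4 / (2π·3·N)) = sqrt(2/(3π·3n)).
Substituting N = 3n: C(12n, 3n) ~ (256/27)^(3n) · sqrt(2/(3π·3n)).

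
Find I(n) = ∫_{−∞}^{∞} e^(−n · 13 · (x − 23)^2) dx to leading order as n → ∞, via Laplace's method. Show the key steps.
I(n) = sqrt(π/(13n))

Here φ(x) = 13 · (x − 23)^2 has its unique minimum at x* = 23 with φ(x*) = 0 and φ''(x*) = 26. Laplace's method gives
  I(n) ~ e^(−n φ(x*)) · sqrt(2π / (n · φ''(x*))) = sqrt(2π / (26n)) = sqrt(π/(13n)).
This is exact: substituting u = (x − 23)·sqrt(13n) gives I(n) = (1/sqrt(13n)) ∫_{−∞}^{∞} e^(−u^2) du = sqrt(π/(13n)).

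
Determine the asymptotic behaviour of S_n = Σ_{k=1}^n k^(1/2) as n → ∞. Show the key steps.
S_n ~ (2/3) · n^(3/2)

Integral comparison: Σ_{k=1}^n k^(1/2) = ∫_0^n x^(1/2) dx + O(n^(1/2)). The integral is n^(1 + 1/2) / (1 + 1/2) = n^((1+2)/2) / ((1+2)/2) = (2/3) · n^(3/2).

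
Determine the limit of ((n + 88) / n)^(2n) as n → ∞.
lim = e^176

Rewrite as (1 + 88/n)^(2n). By the standard limit (1 + x/n)^n → e^x, we have (1 + 88/n)^n → e^88, and raising to the 2nd power gives e^176.
More precisely, ln[(1 + 88/n)^(2n)] = 2n · ln(1 + 88/n) = 2n · (88/n + O(1/n^2)) = 176 + O(1/n) → 176.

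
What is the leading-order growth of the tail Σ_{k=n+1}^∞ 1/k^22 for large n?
Σ_{k>n} 1/k^22 ~ 1/(21 · n^21)

Compare to the integral: ∫_{n}^∞ x^(−22) dx = [−x^(−21)/21]_{n}^∞ = 1/((22−1)·n^21). Euler-Maclaurin then gives
  Σ_{k>n} 1/k^22 = ∫_{n}^∞ dx/x^22 − 1/(2·n^22) + O(1/n^23).
(Equivalently this is ζ(22) − Σ_{k≤n} 1/k^22.)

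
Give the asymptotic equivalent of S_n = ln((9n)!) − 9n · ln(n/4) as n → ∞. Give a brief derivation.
S_n ~ 9n · (ln 36 − 1) + O(ln n)

Stirling: ln((9n)!) = 9n ln(9n) − 9n + O(ln n).
  S_n = 9n ln(9n) − 9n − 9n ln(n/4) + O(ln n)
      = 9n ln(9n) − 9n ln n + 9n ln 4 − 9n + O(ln n)
      = 9n ln 9 + 9n ln 4 − 9n + O(ln n)
      = 9n (ln 36 − 1) + O(ln n).
Numerically ln(36) − 1 ≈ 2.5835.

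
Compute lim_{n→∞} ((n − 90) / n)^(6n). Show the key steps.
lim = e^(−540)

Rewrite as (1 − 90/n)^(6n). By the standard limit (1 + x/n)^n → e^x, we have (1 − 90/n)^n → e^(−90), and raising to the 6th power gives e^(−540).
More precisely, ln[(1 − 90/n)^(6n)] = 6n · ln(1 − 90/n) = 6n · (-90/n + O(1/n^2)) = -540 + O(1/n) → -540.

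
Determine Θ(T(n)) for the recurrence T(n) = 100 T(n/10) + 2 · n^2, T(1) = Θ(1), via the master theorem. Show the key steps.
T(n) = Θ(n^2 log n)

log_10 100 = 2, and f(n) = 2 · n^2 = Θ(n^(log_10 100)). This is Case 2 of the master theorem: T(n) = Θ(f(n) · log n) = Θ(n^2 log n).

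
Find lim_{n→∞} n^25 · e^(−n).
lim = 0

Exponentials with base > 1 dominate every fixed polynomial: for any fixed c, n^c / e^n → 0 as n → ∞ (e.g. by the ratio test, or since e^n grows faster than any power of n). Hence n^25 · e^(−n) = n^25 / e^n → 0.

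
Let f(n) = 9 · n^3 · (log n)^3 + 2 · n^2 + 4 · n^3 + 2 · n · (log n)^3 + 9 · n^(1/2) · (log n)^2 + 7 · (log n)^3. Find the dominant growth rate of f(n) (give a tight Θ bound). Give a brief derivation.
f(n) ∈ Θ(n^3 · (log n)^3)

Compare the terms by growth order. For large n, n^a · (log n)^b dominates n^a' · (log n)^b' iff a > a', or (a = a' and b > b'). Ranking the 6 terms shows the dominant one is 9 · n^3 · (log n)^3. Hence f(n) ∈ Θ(n^3 · (log n)^3).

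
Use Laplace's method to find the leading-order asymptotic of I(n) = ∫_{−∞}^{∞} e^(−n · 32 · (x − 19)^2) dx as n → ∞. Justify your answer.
I(n) = sqrt(π/(32n))

Here φ(x) = 32 · (x − 19)^2 has its unique minimum at x* = 19 with φ(x*) = 0 and φ''(x*) = 64. Laplace's method gives
  I(n) ~ e^(−n φ(x*)) · sqrt(2π / (n · φ''(x*))) = sqrt(2π / (64n)) = sqrt(π/(32n)).
This is exact: substituting u = (x − 19)·sqrt(32n) gives I(n) = (1/sqrt(32n)) ∫_{−∞}^{∞} e^(−u^2) du = sqrt(π/(32n)).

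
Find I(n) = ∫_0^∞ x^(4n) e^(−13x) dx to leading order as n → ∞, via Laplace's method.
I(n) ~ (sqrt(2π·4n) / 13) · (4n/(13e))^(4n)

Write the integrand as exp(4n ln x − 13x) and set f(x) = 4n ln x − 13x. Then f'(x) = 4n/x − 13 = 0 at x* = 4n/13, and f''(x*) = −4n/x*^2 = −13^2/(4n). Laplace's method (interior maximum) gives
  I(n) ~ e^(f(x*)) · sqrt(2π / |f''(x*)|)
        = exp(4n ln(4n/13) − 4n) · sqrt(2π · 4n / 13^2)
        = (4n/13)^(4n) e^(−4n) · sqrt(2π·4n) / 13
        = (sqrt(2π·4n) / 13) · (4n/(13e))^(4n).
This matches Γ(4n+1)/13^(4n+1) with Stirling applied to Γ.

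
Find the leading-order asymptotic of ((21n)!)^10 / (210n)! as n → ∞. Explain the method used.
((21n)!)^10/(210n)! ~ ((2π·21n)^(9/2) / sqrt(10)) · 10^(−10·21n)  →  0

Write N = 21n. Stirling: N! ~ sqrt(2π N)(N/e)^N and (10N)! ~ sqrt(2π·10N)·(10N/e)^(10N).
  (N!)^10/(10N)! ~ (2π N)^(10/2) (N/e)^(10N) / [sqrt(2π·10N) (10N/e)^(10N)]
     = (2π N)^(10/2) / sqrt(2π·10N) · (N/(10N))^(10N)
     = (2π N)^((10−1)/2) / sqrt(10) · 10^(−10N).
Since 10^10 > 1, the factor 10^(−10N) decays exponentially, so the ratio → 0. Substituting N = 21n gives the stated form.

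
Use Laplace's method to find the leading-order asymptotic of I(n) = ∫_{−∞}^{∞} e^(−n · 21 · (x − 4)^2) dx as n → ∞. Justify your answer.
I(n) = sqrt(π/(21n))

Here φ(x) = 21 · (x − 4)^2 has its unique minimum at x* = 4 with φ(x*) = 0 and φ''(x*) = 42. Laplace's method gives
  I(n) ~ e^(−n φ(x*)) · sqrt(2π / (n · φ''(x*))) = sqrt(2π / (42n)) = sqrt(π/(21n)).
This is exact: substituting u = (x − 4)·sqrt(21n) gives I(n) = (1/sqrt(21n)) ∫_{−∞}^{∞} e^(−u^2) du = sqrt(π/(21n)).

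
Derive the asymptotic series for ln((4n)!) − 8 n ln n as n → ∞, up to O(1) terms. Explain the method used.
ln((4n)!) − 8 n ln n = −4 n ln n + 4(ln 4 − 1) n + (1/2) ln(2π·4n) + O(1/n)

Stirling: ln((4n)!) = 4n ln(4n) − 4n + (1/2) ln(2π·4n) + O(1/n).
Expand 4n ln(4n) = 4n (ln n + ln 4) = 4n ln n + 4n ln 4.
Subtract 8n ln n: leading term is (4 − 8) n ln n = −4 n ln n. The next term is 4n ln 4 − 4n = 4(ln 4 − 1) n. Then the (1/2) ln(2π·4n) correction.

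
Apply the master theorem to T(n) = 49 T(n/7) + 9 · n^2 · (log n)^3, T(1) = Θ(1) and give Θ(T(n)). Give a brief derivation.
T(n) = Θ(n^2 · (log n)^4)

Here log_7 49 = 2 and f(n) = 9 · n^2 · (log n)^3 = Θ(n^(log_7 49) · (log n)^3). This is the extended Case 2 of the master theorem (f matches the critical exponent up to log factors), giving T(n) = Θ(n^(log_7 49) · (log n)^(3+1)) = Θ(n^2 · (log n)^4).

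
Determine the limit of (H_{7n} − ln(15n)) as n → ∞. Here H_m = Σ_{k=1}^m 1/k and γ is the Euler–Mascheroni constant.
lim = ln(7/15) + γ

By Euler-Maclaurin, H_m = ln m + γ + O(1/m). So
  H_{7n} − ln(15n) = ln(7n) + γ − ln(15n) + O(1/n)
                       = ln(7/15) + γ + O(1/n).
Hence the limit is ln(7/15) + γ.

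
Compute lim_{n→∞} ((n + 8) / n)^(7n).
lim = e^56

Rewrite as (1 + 8/n)^(7n). By the standard limit (1 + x/n)^n → e^x, we have (1 + 8/n)^n → e^8, and raising to the 7th power gives e^56.
More precisely, ln[(1 + 8/n)^(7n)] = 7n · ln(1 + 8/n) = 7n · (8/n + O(1/n^2)) = 56 + O(1/n) → 56.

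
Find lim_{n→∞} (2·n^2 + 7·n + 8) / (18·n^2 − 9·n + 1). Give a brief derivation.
lim = 2/18 = 1/9

For large n the leading n^2 terms dominate both numerator and denominator. Dividing top and bottom by n^2, every other term tends to 0, leaving 2/18 = 1/9.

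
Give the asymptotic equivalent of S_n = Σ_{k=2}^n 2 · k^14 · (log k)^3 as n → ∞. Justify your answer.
S_n ~ 2 · n^15 · (log n)^3 / 15

By integral comparison, S_n = ∫_1^n 2 · x^14 · (log x)^3 dx + O(n^14 · (log n)^3). For the integral, the leading term of ∫_1^n x^14 (log x)^3 dx is n^15/15 · (log n)^3 (by repeated integration by parts; each step lowers the log-exponent and produces a relatively O(1/log n) correction). Hence S_n ~ 2 · n^15 · (log n)^3 / 15.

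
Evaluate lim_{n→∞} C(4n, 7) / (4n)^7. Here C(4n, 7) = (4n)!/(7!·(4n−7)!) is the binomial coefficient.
lim = 1/7! = 1/5040

With N = 4n → ∞: C(N, 7) / N^7 = [N(N−1)…(N−6)] / (7! · N^7) = (1/7!) · 1 · (1 − 1/(4n)) · … · (1 − 6/(4n)). Each factor → 1 as N → ∞, so the limit is 1/7! = 1/5040.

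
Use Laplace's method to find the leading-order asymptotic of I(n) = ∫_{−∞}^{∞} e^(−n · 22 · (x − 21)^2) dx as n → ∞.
I(n) = sqrt(π/(22n))

Here φ(x) = 22 · (x − 21)^2 has its unique minimum at x* = 21 with φ(x*) = 0 and φ''(x*) = 44. Laplace's method gives
  I(n) ~ e^(−n φ(x*)) · sqrt(2π / (n · φ''(x*))) = sqrt(2π / (44n)) = sqrt(π/(22n)).
This is exact: substituting u = (x − 21)·sqrt(22n) gives I(n) = (1/sqrt(22n)) ∫_{−∞}^{∞} e^(−u^2) du = sqrt(π/(22n)).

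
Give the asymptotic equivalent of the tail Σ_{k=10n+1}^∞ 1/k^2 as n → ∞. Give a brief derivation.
Σ_{k>10n} 1/k^2 ~ 1/(1 · (10n))

Compare to the integral: ∫_{10n}^∞ x^(−2) dx = [−x^(−1)/1]_{10n}^∞ = 1/((2−1)·(10n)). Euler-Maclaurin then gives
  Σ_{k>10n} 1/k^2 = ∫_{10n}^∞ dx/x^2 − 1/(2·(10n)^2) + O(1/(10n)^3).
(Equivalently this is ζ(2) − Σ_{k≤10n} 1/k^2.)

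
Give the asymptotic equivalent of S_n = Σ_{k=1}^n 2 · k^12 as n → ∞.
S_n ~ 2 · n^13 / 13

By integral comparison (Euler-Maclaurin), Σ_{k=1}^n 2 · k^12 = 2 · ∫_0^n x^12 dx + O(n^12) = 2 · n^13/13 + O(n^12). (Equivalently, Faulhaber's formula gives the same leading term.)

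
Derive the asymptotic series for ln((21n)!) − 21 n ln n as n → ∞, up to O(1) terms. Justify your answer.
ln((21n)!) − 21 n ln n = 21(ln 21 − 1) n + (1/2) ln(2π·21n) + O(1/n)

Stirling: ln((21n)!) = 21n ln(21n) − 21n + (1/2) ln(2π·21n) + O(1/n).
Since 21n ln(21n) = 21n ln n + 21n ln 21, subtracting 21n ln n cancels the n ln n term exactly. What remains is 21(ln 21 − 1) n + (1/2) ln(2π·21n) + O(1/n).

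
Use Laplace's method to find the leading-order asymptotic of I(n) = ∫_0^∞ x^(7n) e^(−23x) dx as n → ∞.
I(n) ~ (sqrt(2π·7n) / 23) · (7n/(23e))^(7n)

Write the integrand as exp(7n ln x − 23x) and set f(x) = 7n ln x − 23x. Then f'(x) = 7n/x − 23 = 0 at x* = 7n/23, and f''(x*) = −7n/x*^2 = −23^2/(7n). Laplace's method (interior maximum) gives
  I(n) ~ e^(f(x*)) · sqrt(2π / |f''(x*)|)
        = exp(7n ln(7n/23) − 7n) · sqrt(2π · 7n / 23^2)
        = (7n/23)^(7n) e^(−7n) · sqrt(2π·7n) / 23
        = (sqrt(2π·7n) / 23) · (7n/(23e))^(7n).
This matches Γ(7n+1)/23^(7n+1) with Stirling applied to Γ.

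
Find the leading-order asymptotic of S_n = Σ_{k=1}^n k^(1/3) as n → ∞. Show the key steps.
S_n ~ (3/4) · n^(4/3)

Integral comparison: Σ_{k=1}^n k^(1/3) = ∫_0^n x^(1/3) dx + O(n^(1/3)). The integral is n^(1 + 1/3) / (1 + 1/3) = n^((1+3)/3) / ((1+3)/3) = (3/4) · n^(4/3).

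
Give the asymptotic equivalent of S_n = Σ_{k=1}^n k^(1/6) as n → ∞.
S_n ~ (6/7) · n^(7/6)

Integral comparison: Σ_{k=1}^n k^(1/6) = ∫_0^n x^(1/6) dx + O(n^(1/6)). The integral is n^(1 + 1/6) / (1 + 1/6) = n^((1+6)/6) / ((1+6)/6) = (6/7) · n^(7/6).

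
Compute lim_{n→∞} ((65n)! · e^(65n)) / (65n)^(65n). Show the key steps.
lim = ∞

Stirling: (65n)! ~ sqrt(2π·65n) · (65n/e)^(65n). Hence
  (65n)! · e^(65n) / (65n)^(65n) ~ sqrt(2π·65n) = sqrt(2π·65) · sqrt(n) → ∞.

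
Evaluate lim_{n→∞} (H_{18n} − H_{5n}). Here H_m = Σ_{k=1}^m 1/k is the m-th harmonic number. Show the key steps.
lim = ln(18/5)

Euler-Maclaurin gives H_m = ln m + γ + 1/(2m) + O(1/m^2). The γ and O(1/m) terms cancel in the difference:
  H_{18n} − H_{5n} = ln(18n) − ln(5n) + O(1/n) = ln(18/5) + O(1/n).
Hence the limit is ln(18/5).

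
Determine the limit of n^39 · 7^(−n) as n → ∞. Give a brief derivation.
lim = 0

Exponentials with base > 1 dominate every fixed polynomial: for any fixed c, n^c / 7^n → 0 as n → ∞ (e.g. by the ratio test, or by writing 7^n = e^(n ln 7) and noting e^(n ln 7) / n^c → ∞). Hence n^39 · 7^(−n) = n^39 / 7^n → 0.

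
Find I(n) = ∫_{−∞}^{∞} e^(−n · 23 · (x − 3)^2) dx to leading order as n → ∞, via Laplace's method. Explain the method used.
I(n) = sqrt(π/(23n))

Here φ(x) = 23 · (x − 3)^2 has its unique minimum at x* = 3 with φ(x*) = 0 and φ''(x*) = 46. Laplace's method gives
  I(n) ~ e^(−n φ(x*)) · sqrt(2π / (n · φ''(x*))) = sqrt(2π / (46n)) = sqrt(π/(23n)).
This is exact: substituting u = (x − 3)·sqrt(23n) gives I(n) = (1/sqrt(23n)) ∫_{−∞}^{∞} e^(−u^2) du = sqrt(π/(23n)).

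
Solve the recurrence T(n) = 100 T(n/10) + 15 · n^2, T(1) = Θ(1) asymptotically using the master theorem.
T(n) = Θ(n^2 log n)

log_10 100 = 2, and f(n) = 15 · n^2 = Θ(n^(log_10 100)). This is Case 2 of the master theorem: T(n) = Θ(f(n) · log n) = Θ(n^2 log n).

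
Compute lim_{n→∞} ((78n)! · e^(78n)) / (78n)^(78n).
lim = ∞

Stirling: (78n)! ~ sqrt(2π·78n) · (78n/e)^(78n). Hence
  (78n)! · e^(78n) / (78n)^(78n) ~ sqrt(2π·78n) = sqrt(2π·78) · sqrt(n) → ∞.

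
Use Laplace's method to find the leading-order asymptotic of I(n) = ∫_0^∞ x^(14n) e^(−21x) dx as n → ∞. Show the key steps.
I(n) ~ (sqrt(2π·14n) / 21) · (14n/(21e))^(14n)

Write the integrand as exp(14n ln x − 21x) and set f(x) = 14n ln x − 21x. Then f'(x) = 14n/x − 21 = 0 at x* = 14n/21, and f''(x*) = −14n/x*^2 = −21^2/(14n). Laplace's method (interior maximum) gives
  I(n) ~ e^(f(x*)) · sqrt(2π / |f''(x*)|)
        = exp(14n ln(14n/21) − 14n) · sqrt(2π · 14n / 21^2)
        = (14n/21)^(14n) e^(−14n) · sqrt(2π·14n) / 21
        = (sqrt(2π·14n) / 21) · (14n/(21e))^(14n).
This matches Γ(14n+1)/21^(14n+1) with Stirling applied to Γ.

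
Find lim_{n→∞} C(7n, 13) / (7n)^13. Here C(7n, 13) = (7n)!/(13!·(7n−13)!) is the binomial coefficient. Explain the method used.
lim = 1/13! = 1/6227020800

With N = 7n → ∞: C(N, 13) / N^13 = [N(N−1)…(N−12)] / (13! · N^13) = (1/13!) · 1 · (1 − 1/(7n)) · … · (1 − 12/(7n)). Each factor → 1 as N → ∞, so the limit is 1/13! = 1/6227020800.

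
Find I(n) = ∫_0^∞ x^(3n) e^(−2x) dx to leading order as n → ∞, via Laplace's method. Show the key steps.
I(n) ~ (sqrt(2π·3n) / 2) · (3n/(2e))^(3n)

Write the integrand as exp(3n ln x − 2x) and set f(x) = 3n ln x − 2x. Then f'(x) = 3n/x − 2 = 0 at x* = 3n/2, and f''(x*) = −3n/x*^2 = −2^2/(3n). Laplace's method (interior maximum) gives
  I(n) ~ e^(f(x*)) · sqrt(2π / |f''(x*)|)
        = exp(3n ln(3n/2) − 3n) · sqrt(2π · 3n / 2^2)
        = (3n/2)^(3n) e^(−3n) · sqrt(2π·3n) / 2
        = (sqrt(2π·3n) / 2) · (3n/(2e))^(3n).
This matches Γ(3n+1)/2^(3n+1) with Stirling applied to Γ.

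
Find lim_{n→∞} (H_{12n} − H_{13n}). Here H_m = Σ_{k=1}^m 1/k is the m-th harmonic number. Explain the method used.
lim = ln(12/13)

Euler-Maclaurin gives H_m = ln m + γ + 1/(2m) + O(1/m^2). The γ and O(1/m) terms cancel in the difference:
  H_{12n} − H_{13n} = ln(12n) − ln(13n) + O(1/n) = ln(12/13) + O(1/n).
Hence the limit is ln(12/13).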